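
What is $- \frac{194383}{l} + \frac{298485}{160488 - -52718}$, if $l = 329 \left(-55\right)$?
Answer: $\frac{6692101139}{551137510} \approx 12.142$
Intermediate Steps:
$l = -18095$
$- \frac{194383}{l} + \frac{298485}{160488 - -52718} = - \frac{194383}{-18095} + \frac{298485}{160488 - -52718} = \left(-194383\right) \left(- \frac{1}{18095}\right) + \frac{298485}{160488 + 52718} = \frac{27769}{2585} + \frac{298485}{213206} = \frac{6692101139}{551137510}$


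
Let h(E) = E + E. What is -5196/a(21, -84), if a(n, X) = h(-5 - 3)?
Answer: 1299/4 ≈ 324.75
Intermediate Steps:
h(E) = 2*E
a(n, X) = -16 (a(n, X) = 2*(-5 - 3) = 2*(-8) = -16)
-5196/a(21, -84) = -5196/(-16) = -5196*(-1/16) = 1299/4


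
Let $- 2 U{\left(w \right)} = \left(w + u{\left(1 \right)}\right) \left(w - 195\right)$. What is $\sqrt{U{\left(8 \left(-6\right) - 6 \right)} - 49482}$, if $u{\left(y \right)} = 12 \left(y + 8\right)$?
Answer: $3 i \sqrt{4751} \approx 206.78 i$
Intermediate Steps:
$u{\left(y \right)} = 96 + 12 y$ ($u{\left(y \right)} = 12 \left(8 + y\right) = 96 + 12 y$)
$U{\left(w \right)} = - \frac{\left(-195 + w\right) \left(108 + w\right)}{2}$ ($U{\left(w \right)} = - \frac{\left(w + \left(96 + 12 \cdot 1\right)\right) \left(w - 195\right)}{2} = - \frac{\left(w + \left(96 + 12\right)\right) \left(-195 + w\right)}{2} = - \frac{\left(w + 108\right) \left(-195 + w\right)}{2} = - \frac{\left(108 + w\right) \left(-195 + w\right)}{2} = - \frac{\left(-195 + w\right) \left(108 + w\right)}{2}$)
$\sqrt{U{\left(8 \left(-6\right) - 6 \right)} - 49482} = \sqrt{\left(10530 - \frac{\left(8 \left(-6\right) - 6\right)^{2}}{2} + \frac{87 \left(8 \left(-6\right) - 6\right)}{2}\right) - 49482} = \sqrt{\left(10530 - \frac{\left(-48 - 6\right)^{2}}{2} + \frac{87 \left(-48 - 6\right)}{2}\right) - 49482} = \sqrt{\left(10530 - \frac{\left(-54\right)^{2}}{2} + \frac{87}{2} \left(-54\right)\right) - 49482} = \sqrt{\left(10530 - 1458 - 2349\right) - 49482} = \sqrt{6723 - 49482} = \sqrt{-42759} = 3 i \sqrt{4751}$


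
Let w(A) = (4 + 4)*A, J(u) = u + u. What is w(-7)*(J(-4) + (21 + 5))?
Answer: -1008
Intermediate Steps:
J(u) = 2*u
w(A) = 8*A
w(-7)*(J(-4) + (21 + 5)) = (8*(-7))*(2*(-4) + (21 + 5)) = -56*(-8 + 26) = -56*18 = -1008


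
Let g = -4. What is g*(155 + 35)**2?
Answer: -144400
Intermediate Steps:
g*(155 + 35)**2 = -4*(155 + 35)**2 = -4*190**2 = -4*36100 = -144400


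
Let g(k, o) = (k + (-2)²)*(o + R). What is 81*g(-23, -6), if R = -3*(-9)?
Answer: -32319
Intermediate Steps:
R = 27
g(k, o) = (4 + k)*(27 + o) (g(k, o) = (k + (-2)²)*(o + 27) = (k + 4)*(27 + o) = (4 + k)*(27 + o))
81*g(-23, -6) = 81*(108 + 4*(-6) + 27*(-23) - 23*(-6)) = 81*(108 - 24 - 621 + 138) = 81*(-399) = -32319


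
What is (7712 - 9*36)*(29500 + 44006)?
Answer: 543062328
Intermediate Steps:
(7712 - 9*36)*(29500 + 44006) = (7712 - 324)*73506 = 7388*73506 = 543062328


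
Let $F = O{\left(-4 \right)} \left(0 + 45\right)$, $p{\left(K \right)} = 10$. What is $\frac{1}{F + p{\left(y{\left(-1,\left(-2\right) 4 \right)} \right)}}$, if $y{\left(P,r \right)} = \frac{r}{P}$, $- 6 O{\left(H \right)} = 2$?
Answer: $- \frac{1}{5} \approx -0.2$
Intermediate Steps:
$O{\left(H \right)} = - \frac{1}{3}$ ($O{\left(H \right)} = \left(- \frac{1}{6}\right) 2 = - \frac{1}{3}$)
$F = -15$ ($F = - \frac{0 + 45}{3} = \left(- \frac{1}{3}\right) 45 = -15$)
$\frac{1}{F + p{\left(y{\left(-1,\left(-2\right) 4 \right)} \right)}} = \frac{1}{-15 + 10} = \frac{1}{-5} = - \frac{1}{5}$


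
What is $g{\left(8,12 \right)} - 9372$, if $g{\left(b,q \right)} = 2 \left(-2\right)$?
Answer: $-9376$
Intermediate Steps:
$g{\left(b,q \right)} = -4$
$g{\left(8,12 \right)} - 9372 = -4 - 9372 = -9376$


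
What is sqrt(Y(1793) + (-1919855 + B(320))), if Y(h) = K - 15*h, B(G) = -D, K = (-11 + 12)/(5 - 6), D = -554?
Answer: I*sqrt(1946197) ≈ 1395.1*I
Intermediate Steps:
K = -1 (K = 1/(-1) = 1*(-1) = -1)
B(G) = 554 (B(G) = -1*(-554) = 554)
Y(h) = -1 - 15*h
sqrt(Y(1793) + (-1919855 + B(320))) = sqrt((-1 - 15*1793) + (-1919855 + 554)) = sqrt((-1 - 26895) - 1919301) = sqrt(-26896 - 1919301) = sqrt(-1946197) = I*sqrt(1946197)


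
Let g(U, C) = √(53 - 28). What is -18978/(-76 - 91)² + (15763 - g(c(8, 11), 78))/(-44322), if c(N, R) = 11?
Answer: -640308889/618048129 ≈ -1.0360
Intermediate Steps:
g(U, C) = 5 (g(U, C) = √25 = 5)
-18978/(-76 - 91)² + (15763 - g(c(8, 11), 78))/(-44322) = -18978/(-76 - 91)² + (15763 - 1*5)/(-44322) = -18978/((-167)²) + (15763 - 5)*(-1/44322) = -18978/27889 + 15758*(-1/44322) = -18978*1/27889 - 7879/22161 = -18978/27889 - 7879/22161 = -640308889/618048129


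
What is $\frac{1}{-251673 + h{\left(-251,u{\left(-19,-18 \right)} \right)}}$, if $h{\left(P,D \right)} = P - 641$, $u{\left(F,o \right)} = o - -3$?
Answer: $- \frac{1}{252565} \approx -3.9594 \cdot 10^{-6}$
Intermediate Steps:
$u{\left(F,o \right)} = 3 + o$ ($u{\left(F,o \right)} = o + 3 = 3 + o$)
$h{\left(P,D \right)} = -641 + P$
$\frac{1}{-251673 + h{\left(-251,u{\left(-19,-18 \right)} \right)}} = \frac{1}{-251673 - 892} = \frac{1}{-252565} = - \frac{1}{252565}$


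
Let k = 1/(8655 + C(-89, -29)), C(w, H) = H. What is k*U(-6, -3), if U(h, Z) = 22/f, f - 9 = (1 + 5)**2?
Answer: 11/194085 ≈ 5.6676e-5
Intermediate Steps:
f = 45 (f = 9 + (1 + 5)**2 = 9 + 6**2 = 9 + 36 = 45)
U(h, Z) = 22/45
k = 1/8626 (k = 1/(8655 - 29) = 1/8626 ≈ 0.00011593)
k*U(-6, -3) = (1/8626)*(22/45) = 11/194085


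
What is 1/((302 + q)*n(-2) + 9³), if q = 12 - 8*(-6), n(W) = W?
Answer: ⅕ ≈ 0.20000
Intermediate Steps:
q = 60 (q = 12 + 48 = 60)
1/((302 + q)*n(-2) + 9³) = 1/((302 + 60)*(-2) + 9³) = 1/(362*(-2) + 729) = 1/(-724 + 729) = 1/5 = ⅕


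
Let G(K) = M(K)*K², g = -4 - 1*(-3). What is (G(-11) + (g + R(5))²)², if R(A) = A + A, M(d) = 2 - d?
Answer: 2735716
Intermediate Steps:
R(A) = 2*A
g = -1 (g = -4 + 3 = -1)
G(K) = K²*(2 - K) (G(K) = (2 - K)*K² = K²*(2 - K))
(G(-11) + (g + R(5))²)² = ((-11)²*(2 - 1*(-11)) + (-1 + 2*5)²)² = (121*(2 + 11) + (-1 + 10)²)² = (121*13 + 9²)² = (1573 + 81)² = 1654² = 2735716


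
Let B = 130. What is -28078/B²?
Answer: -14039/8450 ≈ -1.6614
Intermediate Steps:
-28078/B² = -28078/(130²) = -28078/16900 = -28078*1/16900 = -14039/8450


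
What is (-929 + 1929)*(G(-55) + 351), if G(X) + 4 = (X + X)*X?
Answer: 6397000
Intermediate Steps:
G(X) = -4 + 2*X² (G(X) = -4 + (X + X)*X = -4 + (2*X)*X = -4 + 2*X²)
(-929 + 1929)*(G(-55) + 351) = (-929 + 1929)*((-4 + 2*(-55)²) + 351) = 1000*((-4 + 2*3025) + 351) = 1000*((-4 + 6050) + 351) = 1000*(6046 + 351) = 1000*6397 = 6397000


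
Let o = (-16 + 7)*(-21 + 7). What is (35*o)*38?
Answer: 167580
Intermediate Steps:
o = 126 (o = -9*(-14) = 126)
(35*o)*38 = (35*126)*38 = 4410*38 = 167580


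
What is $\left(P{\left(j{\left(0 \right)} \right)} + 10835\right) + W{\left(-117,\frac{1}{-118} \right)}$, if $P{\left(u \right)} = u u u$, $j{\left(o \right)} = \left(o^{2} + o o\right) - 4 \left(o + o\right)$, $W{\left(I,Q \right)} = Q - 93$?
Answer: $\frac{1267555}{118} \approx 10742.0$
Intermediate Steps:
$W{\left(I,Q \right)} = -93 + Q$ ($W{\left(I,Q \right)} = Q - 93 = -93 + Q$)
$j{\left(o \right)} = - 8 o + 2 o^{2}$ ($j{\left(o \right)} = \left(o^{2} + o^{2}\right) - 4 \cdot 2 o = 2 o^{2} - 8 o = - 8 o + 2 o^{2}$)
$P{\left(u \right)} = u^{3}$ ($P{\left(u \right)} = u^{2} u = u^{3}$)
$\left(P{\left(j{\left(0 \right)} \right)} + 10835\right) + W{\left(-117,\frac{1}{-118} \right)} = \left(\left(2 \cdot 0 \left(-4 + 0\right)\right)^{3} + 10835\right) - \left(93 - \frac{1}{-118}\right) = \left(\left(2 \cdot 0 \left(-4\right)\right)^{3} + 10835\right) - \frac{10975}{118} = \left(0^{3} + 10835\right) - \frac{10975}{118} = \left(0 + 10835\right) - \frac{10975}{118} = 10835 - \frac{10975}{118} = \frac{1267555}{118}$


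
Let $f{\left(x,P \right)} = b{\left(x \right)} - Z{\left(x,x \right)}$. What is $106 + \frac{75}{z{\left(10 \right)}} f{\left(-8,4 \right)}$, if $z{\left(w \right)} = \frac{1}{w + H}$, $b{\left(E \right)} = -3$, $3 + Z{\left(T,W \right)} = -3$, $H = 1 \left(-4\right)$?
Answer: $1456$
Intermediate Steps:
$H = -4$
$Z{\left(T,W \right)} = -6$ ($Z{\left(T,W \right)} = -3 - 3 = -6$)
$f{\left(x,P \right)} = 3$ ($f{\left(x,P \right)} = -3 - -6 = -3 + 6 = 3$)
$z{\left(w \right)} = \frac{1}{-4 + w}$ ($z{\left(w \right)} = \frac{1}{w - 4} = \frac{1}{-4 + w}$)
$106 + \frac{75}{z{\left(10 \right)}} f{\left(-8,4 \right)} = 106 + \frac{75}{\frac{1}{-4 + 10}} \cdot 3 = 106 + \frac{75}{\frac{1}{6}} \cdot 3 = 106 + 75 \frac{1}{\frac{1}{6}} \cdot 3 = 106 + 75 \cdot 6 \cdot 3 = 106 + 450 \cdot 3 = 106 + 1350 = 1456$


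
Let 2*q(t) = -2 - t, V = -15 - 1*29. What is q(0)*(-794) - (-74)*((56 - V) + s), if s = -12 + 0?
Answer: 7306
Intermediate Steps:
V = -44 (V = -15 - 29 = -44)
q(t) = -1 - t/2 (q(t) = (-2 - t)/2 = -1 - t/2)
s = -12
q(0)*(-794) - (-74)*((56 - V) + s) = (-1 - ½*0)*(-794) - (-74)*((56 - 1*(-44)) - 12) = (-1 + 0)*(-794) - (-74)*((56 + 44) - 12) = -1*(-794) - (-74)*(100 - 12) = 794 - (-74)*88 = 794 - 1*(-6512) = 794 + 6512 = 7306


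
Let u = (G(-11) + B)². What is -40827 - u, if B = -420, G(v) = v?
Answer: -226588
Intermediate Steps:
u = 185761 (u = (-11 - 420)² = (-431)² = 185761)
-40827 - u = -40827 - 1*185761 = -40827 - 185761 = -226588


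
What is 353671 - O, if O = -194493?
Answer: 548164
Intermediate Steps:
353671 - O = 353671 - 1*(-194493) = 353671 + 194493 = 548164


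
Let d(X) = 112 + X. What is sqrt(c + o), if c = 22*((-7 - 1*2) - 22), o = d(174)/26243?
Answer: 4*I*sqrt(29355157370)/26243 ≈ 26.115*I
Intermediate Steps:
o = 286/26243 (o = (112 + 174)/26243 = 286*(1/26243) = 286/26243 ≈ 0.010898)
c = -682 (c = 22*((-7 - 2) - 22) = 22*(-9 - 22) = 22*(-31) = -682)
sqrt(c + o) = sqrt(-682 + 286/26243) = sqrt(-17897440/26243) = 4*I*sqrt(29355157370)/26243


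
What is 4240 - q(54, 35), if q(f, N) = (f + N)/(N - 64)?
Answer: 123049/29 ≈ 4243.1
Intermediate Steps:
q(f, N) = (N + f)/(-64 + N)
4240 - q(54, 35) = 4240 - (35 + 54)/(-64 + 35) = 4240 - 89/(-29) = 4240 - (-1)*89/29 = 4240 - 1*(-89/29) = 4240 + 89/29 = 123049/29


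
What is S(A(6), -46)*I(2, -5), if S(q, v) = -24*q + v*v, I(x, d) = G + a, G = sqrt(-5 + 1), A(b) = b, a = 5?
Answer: 9860 + 3944*I ≈ 9860.0 + 3944.0*I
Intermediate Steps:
G = 2*I (G = sqrt(-4) = 2*I ≈ 2.0*I)
I(x, d) = 5 + 2*I (I(x, d) = 2*I + 5 = 5 + 2*I)
S(q, v) = v**2 - 24*q (S(q, v) = -24*q + v**2 = v**2 - 24*q)
S(A(6), -46)*I(2, -5) = ((-46)**2 - 24*6)*(5 + 2*I) = (2116 - 144)*(5 + 2*I) = 1972*(5 + 2*I) = 9860 + 3944*I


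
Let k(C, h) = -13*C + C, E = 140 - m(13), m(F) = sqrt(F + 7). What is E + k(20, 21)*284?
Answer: -68020 - 2*sqrt(5) ≈ -68025.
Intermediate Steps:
m(F) = sqrt(7 + F)
E = 140 - 2*sqrt(5) (E = 140 - sqrt(7 + 13) = 140 - sqrt(20) = 140 - 2*sqrt(5) ≈ 135.53)
k(C, h) = -12*C
E + k(20, 21)*284 = (140 - 2*sqrt(5)) - 12*20*284 = (140 - 2*sqrt(5)) - 240*284 = (140 - 2*sqrt(5)) - 68160 = -68020 - 2*sqrt(5)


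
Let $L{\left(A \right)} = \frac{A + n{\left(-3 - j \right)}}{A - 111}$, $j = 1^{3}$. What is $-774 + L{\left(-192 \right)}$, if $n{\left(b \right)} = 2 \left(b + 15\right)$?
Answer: $- \frac{234352}{303} \approx -773.44$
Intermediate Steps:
$j = 1$
$n{\left(b \right)} = 30 + 2 b$ ($n{\left(b \right)} = 2 \left(15 + b\right) = 30 + 2 b$)
$L{\left(A \right)} = \frac{22 + A}{-111 + A}$ ($L{\left(A \right)} = \frac{A + \left(30 + 2 \left(-3 - 1\right)\right)}{A - 111} = \frac{A + \left(30 + 2 \left(-3 - 1\right)\right)}{-111 + A} = \frac{A + \left(30 + 2 \left(-4\right)\right)}{-111 + A} = \frac{A + \left(30 - 8\right)}{-111 + A} = \frac{A + 22}{-111 + A} = \frac{22 + A}{-111 + A}$)
$-774 + L{\left(-192 \right)} = -774 + \frac{22 - 192}{-111 - 192} = -774 + \frac{1}{-303} \left(-170\right) = -774 - - \frac{170}{303} = -774 + \frac{170}{303} = - \frac{234352}{303}$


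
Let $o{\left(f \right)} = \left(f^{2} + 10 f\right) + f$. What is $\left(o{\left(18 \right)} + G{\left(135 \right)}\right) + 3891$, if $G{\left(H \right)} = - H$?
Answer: $4278$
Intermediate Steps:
$o{\left(f \right)} = f^{2} + 11 f$
$\left(o{\left(18 \right)} + G{\left(135 \right)}\right) + 3891 = \left(18 \left(11 + 18\right) - 135\right) + 3891 = \left(18 \cdot 29 - 135\right) + 3891 = \left(522 - 135\right) + 3891 = 387 + 3891 = 4278$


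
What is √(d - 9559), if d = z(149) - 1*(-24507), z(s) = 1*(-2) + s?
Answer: √15095 ≈ 122.86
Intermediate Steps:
z(s) = -2 + s
d = 24654 (d = (-2 + 149) - 1*(-24507) = 147 + 24507 = 24654)
√(d - 9559) = √(24654 - 9559) = √15095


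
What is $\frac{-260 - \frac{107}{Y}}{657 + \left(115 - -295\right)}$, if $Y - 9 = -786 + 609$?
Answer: $- \frac{43573}{179256} \approx -0.24308$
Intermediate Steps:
$Y = -168$ ($Y = 9 + \left(-786 + 609\right) = 9 - 177 = -168$)
$\frac{-260 - \frac{107}{Y}}{657 + \left(115 - -295\right)} = \frac{-260 - \frac{107}{-168}}{657 + \left(115 - -295\right)} = \frac{-260 - - \frac{107}{168}}{657 + \left(115 + 295\right)} = \frac{-260 + \frac{107}{168}}{657 + 410} = \frac{1}{1067} \left(- \frac{43573}{168}\right) = - \frac{43573}{179256}$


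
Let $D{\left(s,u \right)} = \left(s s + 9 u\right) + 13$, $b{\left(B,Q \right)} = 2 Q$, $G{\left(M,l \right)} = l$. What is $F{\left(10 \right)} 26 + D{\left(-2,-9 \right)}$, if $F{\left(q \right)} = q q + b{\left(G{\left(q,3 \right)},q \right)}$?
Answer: $3056$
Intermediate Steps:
$F{\left(q \right)} = q^{2} + 2 q$ ($F{\left(q \right)} = q q + 2 q = q^{2} + 2 q$)
$D{\left(s,u \right)} = 13 + s^{2} + 9 u$ ($D{\left(s,u \right)} = \left(s^{2} + 9 u\right) + 13 = 13 + s^{2} + 9 u$)
$F{\left(10 \right)} 26 + D{\left(-2,-9 \right)} = 10 \left(2 + 10\right) 26 + \left(13 + \left(-2\right)^{2} + 9 \left(-9\right)\right) = 10 \cdot 12 \cdot 26 + \left(13 + 4 - 81\right) = 120 \cdot 26 - 64 = 3120 - 64 = 3056$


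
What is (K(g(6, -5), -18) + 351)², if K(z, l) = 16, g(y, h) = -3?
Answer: 134689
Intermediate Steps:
(K(g(6, -5), -18) + 351)² = (16 + 351)² = 367² = 134689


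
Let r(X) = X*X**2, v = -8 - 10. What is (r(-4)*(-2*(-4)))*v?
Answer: 9216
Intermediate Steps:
v = -18
r(X) = X**3
(r(-4)*(-2*(-4)))*v = ((-4)**3*(-2*(-4)))*(-18) = -64*8*(-18) = -512*(-18) = 9216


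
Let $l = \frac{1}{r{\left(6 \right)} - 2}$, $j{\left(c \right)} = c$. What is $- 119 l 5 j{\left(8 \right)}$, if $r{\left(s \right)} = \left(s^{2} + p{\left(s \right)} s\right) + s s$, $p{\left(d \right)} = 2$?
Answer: $- \frac{2380}{41} \approx -58.049$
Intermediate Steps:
$r{\left(s \right)} = 2 s + 2 s^{2}$ ($r{\left(s \right)} = \left(s^{2} + 2 s\right) + s s = \left(s^{2} + 2 s\right) + s^{2} = 2 s + 2 s^{2}$)
$l = \frac{1}{82}$ ($l = \frac{1}{2 \cdot 6 \left(1 + 6\right) - 2} = \frac{1}{2 \cdot 6 \cdot 7 - 2} = \frac{1}{84 - 2} = \frac{1}{82} \approx 0.012195$)
$- 119 l 5 j{\left(8 \right)} = - 119 \cdot \frac{1}{82} \cdot 5 \cdot 8 = \left(-119\right) \frac{5}{82} \cdot 8 = \left(- \frac{595}{82}\right) 8 = - \frac{2380}{41}$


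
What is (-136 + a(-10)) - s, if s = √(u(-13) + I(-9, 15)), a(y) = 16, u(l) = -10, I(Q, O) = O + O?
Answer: -120 - 2*√5 ≈ -124.47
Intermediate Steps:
I(Q, O) = 2*O
s = 2*√5 (s = √(-10 + 2*15) = √(-10 + 30) = √20 = 2*√5 ≈ 4.4721)
(-136 + a(-10)) - s = (-136 + 16) - 2*√5 = -120 - 2*√5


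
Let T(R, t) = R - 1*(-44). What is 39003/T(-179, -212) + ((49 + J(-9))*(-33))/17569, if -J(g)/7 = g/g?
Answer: -228476939/790605 ≈ -288.99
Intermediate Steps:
J(g) = -7 (J(g) = -7*g/g = -7*1 = -7)
T(R, t) = 44 + R (T(R, t) = R + 44 = 44 + R)
39003/T(-179, -212) + ((49 + J(-9))*(-33))/17569 = 39003/(44 - 179) + ((49 - 7)*(-33))/17569 = 39003/(-135) + (42*(-33))*(1/17569) = 39003*(-1/135) - 1386*1/17569 = -13001/45 - 1386/17569 = -228476939/790605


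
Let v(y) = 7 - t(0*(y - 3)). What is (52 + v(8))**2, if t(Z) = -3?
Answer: 3844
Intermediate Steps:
v(y) = 10 (v(y) = 7 - 1*(-3) = 7 + 3 = 10)
(52 + v(8))**2 = (52 + 10)**2 = 62**2 = 3844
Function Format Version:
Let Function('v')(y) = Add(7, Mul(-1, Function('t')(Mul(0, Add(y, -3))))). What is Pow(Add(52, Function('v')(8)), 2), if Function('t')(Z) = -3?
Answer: 3844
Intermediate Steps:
Function('v')(y) = 10 (Function('v')(y) = Add(7, Mul(-1, -3)) = Add(7, 3) = 10)
Pow(Add(52, Function('v')(8)), 2) = Pow(Add(52, 10), 2) = Pow(62, 2) = 3844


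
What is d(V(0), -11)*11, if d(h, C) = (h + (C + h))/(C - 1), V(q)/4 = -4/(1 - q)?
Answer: 473/12 ≈ 39.417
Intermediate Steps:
V(q) = -16/(1 - q) (V(q) = 4*(-4/(1 - q)) = -16/(1 - q))
d(h, C) = (C + 2*h)/(-1 + C)
d(V(0), -11)*11 = ((-11 + 2*(16/(-1 + 0)))/(-1 - 11))*11 = ((-11 + 2*(16/(-1)))/(-12))*11 = -(-11 + 2*(16*(-1)))/12*11 = -(-11 + 2*(-16))/12*11 = -(-11 - 32)/12*11 = -1/12*(-43)*11 = (43/12)*11 = 473/12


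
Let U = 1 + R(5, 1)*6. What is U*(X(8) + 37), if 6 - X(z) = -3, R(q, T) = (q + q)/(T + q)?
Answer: 506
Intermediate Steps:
R(q, T) = 2*q/(T + q) (R(q, T) = (2*q)/(T + q) = 2*q/(T + q))
U = 11 (U = 1 + (2*5/(1 + 5))*6 = 1 + (2*5/6)*6 = 1 + (2*5*(⅙))*6 = 1 + (5/3)*6 = 1 + 10 = 11)
X(z) = 9 (X(z) = 6 - 1*(-3) = 6 + 3 = 9)
U*(X(8) + 37) = 11*(9 + 37) = 11*46 = 506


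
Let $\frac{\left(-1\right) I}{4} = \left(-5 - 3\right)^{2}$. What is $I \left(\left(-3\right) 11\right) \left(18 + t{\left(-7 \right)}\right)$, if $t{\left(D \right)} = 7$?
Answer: $211200$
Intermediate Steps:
$I = -256$ ($I = - 4 \left(-5 - 3\right)^{2} = - 4 \left(-8\right)^{2} = \left(-4\right) 64 = -256$)
$I \left(\left(-3\right) 11\right) \left(18 + t{\left(-7 \right)}\right) = - 256 \left(\left(-3\right) 11\right) \left(18 + 7\right) = \left(-256\right) \left(-33\right) 25 = 8448 \cdot 25 = 211200$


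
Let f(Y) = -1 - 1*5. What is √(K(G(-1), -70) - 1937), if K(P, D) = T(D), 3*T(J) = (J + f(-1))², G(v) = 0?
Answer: I*√105/3 ≈ 3.4156*I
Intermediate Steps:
f(Y) = -6 (f(Y) = -1 - 5 = -6)
T(J) = (-6 + J)²/3 (T(J) = (J - 6)²/3 = (-6 + J)²/3)
K(P, D) = (-6 + D)²/3
√(K(G(-1), -70) - 1937) = √((-6 - 70)²/3 - 1937) = √((⅓)*(-76)² - 1937) = √((⅓)*5776 - 1937) = √(5776/3 - 1937) = √(-35/3) = I*√105/3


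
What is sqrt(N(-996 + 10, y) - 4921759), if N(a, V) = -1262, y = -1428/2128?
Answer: I*sqrt(4923021) ≈ 2218.8*I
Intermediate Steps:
y = -51/76 (y = -1428*1/2128 = -51/76 ≈ -0.67105)
sqrt(N(-996 + 10, y) - 4921759) = sqrt(-1262 - 4921759) = sqrt(-4923021) = I*sqrt(4923021)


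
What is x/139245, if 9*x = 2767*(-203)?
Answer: -561701/1253205 ≈ -0.44821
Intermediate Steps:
x = -561701/9 (x = (2767*(-203))/9 = (1/9)*(-561701) = -561701/9 ≈ -62411.)
x/139245 = -561701/9/139245 = -561701/9*1/139245 = -561701/1253205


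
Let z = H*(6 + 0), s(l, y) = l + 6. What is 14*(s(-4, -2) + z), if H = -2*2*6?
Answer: -1988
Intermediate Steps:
H = -24 (H = -4*6 = -24)
s(l, y) = 6 + l
z = -144 (z = -24*(6 + 0) = -24*6 = -144)
14*(s(-4, -2) + z) = 14*((6 - 4) - 144) = 14*(2 - 144) = 14*(-142) = -1988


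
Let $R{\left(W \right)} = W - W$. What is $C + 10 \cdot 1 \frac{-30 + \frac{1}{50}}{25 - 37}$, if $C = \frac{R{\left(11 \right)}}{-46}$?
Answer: $\frac{1499}{60} \approx 24.983$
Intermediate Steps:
$R{\left(W \right)} = 0$
$C = 0$ ($C = \frac{0}{-46} = 0 \left(- \frac{1}{46}\right) = 0$)
$C + 10 \cdot 1 \frac{-30 + \frac{1}{50}}{25 - 37} = 0 + 10 \cdot 1 \frac{-30 + \frac{1}{50}}{25 - 37} = 0 + 10 \frac{-30 + \frac{1}{50}}{-12} = 0 + 10 \left(\left(- \frac{1499}{50}\right) \left(- \frac{1}{12}\right)\right) = 0 + 10 \cdot \frac{1499}{600} = 0 + \frac{1499}{60} = \frac{1499}{60}$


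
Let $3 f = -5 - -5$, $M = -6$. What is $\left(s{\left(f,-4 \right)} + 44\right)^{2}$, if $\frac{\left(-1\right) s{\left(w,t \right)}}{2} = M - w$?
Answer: $3136$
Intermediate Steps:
$f = 0$ ($f = \frac{-5 - -5}{3} = \frac{-5 + 5}{3} = \frac{1}{3} \cdot 0 = 0$)
$s{\left(w,t \right)} = 12 + 2 w$ ($s{\left(w,t \right)} = - 2 \left(-6 - w\right) = 12 + 2 w$)
$\left(s{\left(f,-4 \right)} + 44\right)^{2} = \left(\left(12 + 2 \cdot 0\right) + 44\right)^{2} = \left(\left(12 + 0\right) + 44\right)^{2} = \left(12 + 44\right)^{2} = 56^{2} = 3136$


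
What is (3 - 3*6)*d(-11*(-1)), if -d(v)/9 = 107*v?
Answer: 158895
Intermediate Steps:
d(v) = -963*v
(3 - 3*6)*d(-11*(-1)) = (3 - 3*6)*(-(-10593)*(-1)) = (3 - 18)*(-963*11) = -15*(-10593) = 158895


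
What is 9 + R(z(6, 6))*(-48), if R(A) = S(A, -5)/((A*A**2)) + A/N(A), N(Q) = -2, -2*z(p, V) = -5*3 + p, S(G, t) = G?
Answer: 3095/27 ≈ 114.63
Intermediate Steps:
z(p, V) = 15/2 - p/2 (z(p, V) = -(-5*3 + p)/2 = -(-15 + p)/2 = 15/2 - p/2)
R(A) = A**(-2) - A/2 (R(A) = A/((A*A**2)) + A/(-2) = A/(A**3) + A*(-1/2) = A/A**3 - A/2 = A**(-2) - A/2)
9 + R(z(6, 6))*(-48) = 9 + ((15/2 - 1/2*6)**(-2) - (15/2 - 1/2*6)/2)*(-48) = 9 + ((15/2 - 3)**(-2) - (15/2 - 3)/2)*(-48) = 9 + ((9/2)**(-2) - 1/2*9/2)*(-48) = 9 + (4/81 - 9/4)*(-48) = 9 - 713/324*(-48) = 9 + 2852/27 = 3095/27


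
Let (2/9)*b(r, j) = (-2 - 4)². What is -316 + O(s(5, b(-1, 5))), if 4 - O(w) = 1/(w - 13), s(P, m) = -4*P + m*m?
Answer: -8177833/26211 ≈ -312.00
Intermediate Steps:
b(r, j) = 162 (b(r, j) = 9*(-2 - 4)²/2 = (9/2)*(-6)² = (9/2)*36 = 162)
s(P, m) = m² - 4*P (s(P, m) = -4*P + m² = m² - 4*P)
O(w) = 4 - 1/(-13 + w) (O(w) = 4 - 1/(w - 13) = 4 - 1/(-13 + w))
-316 + O(s(5, b(-1, 5))) = -316 + (-53 + 4*(162² - 4*5))/(-13 + (162² - 4*5)) = -316 + (-53 + 4*(26244 - 20))/(-13 + (26244 - 20)) = -316 + (-53 + 4*26224)/(-13 + 26224) = -316 + (-53 + 104896)/26211 = -316 + (1/26211)*104843 = -316 + 104843/26211 = -8177833/26211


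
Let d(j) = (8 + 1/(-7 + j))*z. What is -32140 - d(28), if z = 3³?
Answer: -226501/7 ≈ -32357.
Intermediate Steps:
z = 27
d(j) = 216 + 27/(-7 + j) (d(j) = (8 + 1/(-7 + j))*27 = 216 + 27/(-7 + j))
-32140 - d(28) = -32140 - 27*(-55 + 8*28)/(-7 + 28) = -32140 - 27*(-55 + 224)/21 = -32140 - 27*169/21 = -32140 - 1*1521/7 = -32140 - 1521/7 = -226501/7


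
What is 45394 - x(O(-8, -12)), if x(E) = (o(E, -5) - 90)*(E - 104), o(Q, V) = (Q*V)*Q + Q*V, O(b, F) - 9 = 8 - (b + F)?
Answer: -431646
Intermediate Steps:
O(b, F) = 17 - F - b (O(b, F) = 9 + (8 - (b + F)) = 9 + (8 - (F + b)) = 9 + (8 + (-F - b)) = 9 + (8 - F - b) = 17 - F - b)
o(Q, V) = Q*V + V*Q² (o(Q, V) = V*Q² + Q*V = Q*V + V*Q²)
x(E) = (-104 + E)*(-90 - 5*E*(1 + E)) (x(E) = (E*(-5)*(1 + E) - 90)*(E - 104) = (-5*E*(1 + E) - 90)*(-104 + E) = (-90 - 5*E*(1 + E))*(-104 + E) = (-104 + E)*(-90 - 5*E*(1 + E)))
45394 - x(O(-8, -12)) = 45394 - (9360 - 5*(17 - 1*(-12) - 1*(-8))³ + 430*(17 - 1*(-12) - 1*(-8)) + 515*(17 - 1*(-12) - 1*(-8))²) = 45394 - (9360 - 5*(17 + 12 + 8)³ + 430*(17 + 12 + 8) + 515*(17 + 12 + 8)²) = 45394 - (9360 - 5*37³ + 430*37 + 515*37²) = 45394 - (9360 - 5*50653 + 15910 + 515*1369) = 45394 - (9360 - 253265 + 15910 + 705035) = 45394 - 1*477040 = 45394 - 477040 = -431646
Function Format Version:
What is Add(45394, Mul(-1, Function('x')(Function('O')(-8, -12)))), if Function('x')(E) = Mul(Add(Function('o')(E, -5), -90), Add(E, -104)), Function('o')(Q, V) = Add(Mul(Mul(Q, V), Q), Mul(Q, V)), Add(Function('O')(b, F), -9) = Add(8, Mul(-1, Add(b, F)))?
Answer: -431646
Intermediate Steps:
Function('O')(b, F) = Add(17, Mul(-1, F), Mul(-1, b)) (Function('O')(b, F) = Add(9, Add(8, Mul(-1, Add(b, F)))) = Add(9, Add(8, Mul(-1, Add(F, b)))) = Add(9, Add(8, Add(Mul(-1, F), Mul(-1, b)))) = Add(9, Add(8, Mul(-1, F), Mul(-1, b))) = Add(17, Mul(-1, F), Mul(-1, b)))
Function('o')(Q, V) = Add(Mul(Q, V), Mul(V, Pow(Q, 2))) (Function('o')(Q, V) = Add(Mul(V, Pow(Q, 2)), Mul(Q, V)) = Add(Mul(Q, V), Mul(V, Pow(Q, 2))))
Function('x')(E) = Mul(Add(-104, E), Add(-90, Mul(-5, E, Add(1, E)))) (Function('x')(E) = Mul(Add(Mul(E, -5, Add(1, E)), -90), Add(E, -104)) = Mul(Add(Mul(-5, E, Add(1, E)), -90), Add(-104, E)) = Mul(Add(-90, Mul(-5, E, Add(1, E))), Add(-104, E)) = Mul(Add(-104, E), Add(-90, Mul(-5, E, Add(1, E)))))
Add(45394, Mul(-1, Function('x')(Function('O')(-8, -12)))) = Add(45394, Mul(-1, Add(9360, Mul(-5, Pow(Add(17, Mul(-1, -12), Mul(-1, -8)), 3)), Mul(430, Add(17, Mul(-1, -12), Mul(-1, -8))), Mul(515, Pow(Add(17, Mul(-1, -12), Mul(-1, -8)), 2))))) = Add(45394, Mul(-1, Add(9360, Mul(-5, Pow(Add(17, 12, 8), 3)), Mul(430, Add(17, 12, 8)), Mul(515, Pow(Add(17, 12, 8), 2))))) = Add(45394, Mul(-1, Add(9360, Mul(-5, Pow(37, 3)), Mul(430, 37), Mul(515, Pow(37, 2))))) = Add(45394, Mul(-1, Add(9360, Mul(-5, 50653), 15910, Mul(515, 1369)))) = Add(45394, Mul(-1, Add(9360, -253265, 15910, 705035))) = Add(45394, Mul(-1, 477040)) = Add(45394, -477040) = -431646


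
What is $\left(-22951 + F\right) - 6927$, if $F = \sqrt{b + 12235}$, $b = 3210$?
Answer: $-29878 + \sqrt{15445} \approx -29754.0$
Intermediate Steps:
$F = \sqrt{15445}$ ($F = \sqrt{3210 + 12235} = \sqrt{15445} \approx 124.28$)
$\left(-22951 + F\right) - 6927 = \left(-22951 + \sqrt{15445}\right) - 6927 = -29878 + \sqrt{15445}$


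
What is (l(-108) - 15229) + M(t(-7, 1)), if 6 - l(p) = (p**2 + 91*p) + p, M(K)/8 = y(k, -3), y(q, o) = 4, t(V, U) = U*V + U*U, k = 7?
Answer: -16919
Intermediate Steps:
t(V, U) = U**2 + U*V (t(V, U) = U*V + U**2 = U**2 + U*V)
M(K) = 32 (M(K) = 8*4 = 32)
l(p) = 6 - p**2 - 92*p (l(p) = 6 - ((p**2 + 91*p) + p) = 6 - (p**2 + 92*p) = 6 + (-p**2 - 92*p) = 6 - p**2 - 92*p)
(l(-108) - 15229) + M(t(-7, 1)) = ((6 - 1*(-108)**2 - 92*(-108)) - 15229) + 32 = ((6 - 1*11664 + 9936) - 15229) + 32 = ((6 - 11664 + 9936) - 15229) + 32 = (-1722 - 15229) + 32 = -16951 + 32 = -16919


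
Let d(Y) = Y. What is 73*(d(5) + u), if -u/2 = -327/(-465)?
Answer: 40661/155 ≈ 262.33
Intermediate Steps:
u = -218/155 (u = -(-654)/(-465) = -(-654)*(-1)/465 = -2*109/155 = -218/155 ≈ -1.4065)
73*(d(5) + u) = 73*(5 - 218/155) = 73*(557/155) = 40661/155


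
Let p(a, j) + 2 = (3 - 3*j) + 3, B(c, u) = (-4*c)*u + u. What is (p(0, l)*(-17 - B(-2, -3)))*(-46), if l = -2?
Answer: -4600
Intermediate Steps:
B(c, u) = u - 4*c*u (B(c, u) = -4*c*u + u = u - 4*c*u)
p(a, j) = 4 - 3*j (p(a, j) = -2 + ((3 - 3*j) + 3) = -2 + (6 - 3*j) = 4 - 3*j)
(p(0, l)*(-17 - B(-2, -3)))*(-46) = ((4 - 3*(-2))*(-17 - (-3)*(1 - 4*(-2))))*(-46) = ((4 + 6)*(-17 - (-3)*(1 + 8)))*(-46) = (10*(-17 - (-3)*9))*(-46) = (10*(-17 - 1*(-27)))*(-46) = (10*(-17 + 27))*(-46) = (10*10)*(-46) = 100*(-46) = -4600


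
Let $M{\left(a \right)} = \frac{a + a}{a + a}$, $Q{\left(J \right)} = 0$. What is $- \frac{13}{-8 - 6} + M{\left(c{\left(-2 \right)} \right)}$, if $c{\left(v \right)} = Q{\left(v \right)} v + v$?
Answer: $\frac{27}{14} \approx 1.9286$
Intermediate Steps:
$c{\left(v \right)} = v$ ($c{\left(v \right)} = 0 v + v = 0 + v = v$)
$M{\left(a \right)} = 1$ ($M{\left(a \right)} = \frac{2 a}{2 a} = 2 a \frac{1}{2 a} = 1$)
$- \frac{13}{-8 - 6} + M{\left(c{\left(-2 \right)} \right)} = - \frac{13}{-8 - 6} + 1 = - \frac{13}{-14} + 1 = \left(-13\right) \left(- \frac{1}{14}\right) + 1 = \frac{13}{14} + 1 = \frac{27}{14}$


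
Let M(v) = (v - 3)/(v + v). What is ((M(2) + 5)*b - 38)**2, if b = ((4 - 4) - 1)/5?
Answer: 606841/400 ≈ 1517.1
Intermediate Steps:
M(v) = (-3 + v)/(2*v) (M(v) = (-3 + v)/((2*v)) = (-3 + v)*(1/(2*v)) = (-3 + v)/(2*v))
b = -1/5 (b = (0 - 1)*(1/5) = -1*1/5 = -1/5 ≈ -0.20000)
((M(2) + 5)*b - 38)**2 = (((1/2)*(-3 + 2)/2 + 5)*(-1/5) - 38)**2 = (((1/2)*(1/2)*(-1) + 5)*(-1/5) - 38)**2 = ((-1/4 + 5)*(-1/5) - 38)**2 = ((19/4)*(-1/5) - 38)**2 = (-19/20 - 38)**2 = (-779/20)**2 = 606841/400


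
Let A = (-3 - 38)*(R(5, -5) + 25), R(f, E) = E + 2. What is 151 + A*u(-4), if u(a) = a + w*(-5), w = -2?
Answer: -5261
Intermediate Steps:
R(f, E) = 2 + E
u(a) = 10 + a (u(a) = a - 2*(-5) = a + 10 = 10 + a)
A = -902 (A = (-3 - 38)*((2 - 5) + 25) = -41*(-3 + 25) = -41*22 = -902)
151 + A*u(-4) = 151 - 902*(10 - 4) = 151 - 902*6 = 151 - 5412 = -5261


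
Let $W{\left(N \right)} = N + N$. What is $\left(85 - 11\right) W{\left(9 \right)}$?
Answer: $1332$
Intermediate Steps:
$W{\left(N \right)} = 2 N$
$\left(85 - 11\right) W{\left(9 \right)} = \left(85 - 11\right) 2 \cdot 9 = 74 \cdot 18 = 1332$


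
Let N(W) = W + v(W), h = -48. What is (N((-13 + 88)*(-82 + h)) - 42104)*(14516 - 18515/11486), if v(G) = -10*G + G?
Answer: 2992151660428/5743 ≈ 5.2101e+8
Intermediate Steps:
v(G) = -9*G
N(W) = -8*W (N(W) = W - 9*W = -8*W)
(N((-13 + 88)*(-82 + h)) - 42104)*(14516 - 18515/11486) = (-8*(-13 + 88)*(-82 - 48) - 42104)*(14516 - 18515/11486) = (-600*(-130) - 42104)*(14516 - 18515*1/11486) = (-8*(-9750) - 42104)*(14516 - 18515/11486) = (78000 - 42104)*(166712261/11486) = 35896*(166712261/11486) = 2992151660428/5743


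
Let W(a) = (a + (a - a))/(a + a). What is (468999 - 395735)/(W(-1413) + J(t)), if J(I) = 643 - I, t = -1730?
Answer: 146528/4747 ≈ 30.867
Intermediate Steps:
W(a) = 1/2 (W(a) = (a + 0)/((2*a)) = a*(1/(2*a)) = 1/2)
(468999 - 395735)/(W(-1413) + J(t)) = (468999 - 395735)/(1/2 + (643 - 1*(-1730))) = 73264/(1/2 + (643 + 1730)) = 73264/(1/2 + 2373) = 73264/(4747/2) = 73264*(2/4747) = 146528/4747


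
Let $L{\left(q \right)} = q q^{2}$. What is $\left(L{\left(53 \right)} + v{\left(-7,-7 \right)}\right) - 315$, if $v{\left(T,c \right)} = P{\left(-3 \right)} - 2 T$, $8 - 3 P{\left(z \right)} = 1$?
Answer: $\frac{445735}{3} \approx 1.4858 \cdot 10^{5}$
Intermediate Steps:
$P{\left(z \right)} = \frac{7}{3}$ ($P{\left(z \right)} = \frac{8}{3} - \frac{1}{3} = \frac{7}{3}$)
$L{\left(q \right)} = q^{3}$
$v{\left(T,c \right)} = \frac{7}{3} - 2 T$
$\left(L{\left(53 \right)} + v{\left(-7,-7 \right)}\right) - 315 = \left(53^{3} + \left(\frac{7}{3} - -14\right)\right) - 315 = \left(148877 + \left(\frac{7}{3} + 14\right)\right) - 315 = \left(148877 + \frac{49}{3}\right) - 315 = \frac{446680}{3} - 315 = \frac{445735}{3}$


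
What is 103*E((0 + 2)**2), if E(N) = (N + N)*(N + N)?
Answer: 6592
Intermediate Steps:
E(N) = 4*N**2 (E(N) = (2*N)*(2*N) = 4*N**2)
103*E((0 + 2)**2) = 103*(4*((0 + 2)**2)**2) = 103*(4*(2**2)**2) = 103*(4*4**2) = 103*(4*16) = 103*64 = 6592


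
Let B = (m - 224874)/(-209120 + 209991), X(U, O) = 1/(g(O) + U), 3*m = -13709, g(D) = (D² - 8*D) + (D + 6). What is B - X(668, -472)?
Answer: -156087316835/592529106 ≈ -263.43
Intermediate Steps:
g(D) = 6 + D² - 7*D (g(D) = (D² - 8*D) + (6 + D) = 6 + D² - 7*D)
m = -13709/3 (m = (⅓)*(-13709) = -13709/3 ≈ -4569.7)
X(U, O) = 1/(6 + U + O² - 7*O) (X(U, O) = 1/((6 + O² - 7*O) + U) = 1/(6 + U + O² - 7*O))
B = -688331/2613 (B = (-13709/3 - 224874)/(-209120 + 209991) = -688331/3/871 = -688331/3*1/871 = -688331/2613 ≈ -263.43)
B - X(668, -472) = -688331/2613 - 1/(6 + 668 + (-472)² - 7*(-472)) = -688331/2613 - 1/(6 + 668 + 222784 + 3304) = -688331/2613 - 1/226762 = -156087316835/592529106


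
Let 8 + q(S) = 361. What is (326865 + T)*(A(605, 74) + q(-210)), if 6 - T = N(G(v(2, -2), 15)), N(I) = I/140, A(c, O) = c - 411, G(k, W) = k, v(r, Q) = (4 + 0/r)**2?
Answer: 6257943107/35 ≈ 1.7880e+8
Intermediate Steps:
q(S) = 353 (q(S) = -8 + 361 = 353)
v(r, Q) = 16 (v(r, Q) = (4 + 0)**2 = 4**2 = 16)
A(c, O) = -411 + c
N(I) = I/140 (N(I) = I*(1/140) = I/140)
T = 206/35 (T = 6 - 16/140 = 6 - 1*4/35 = 6 - 4/35 = 206/35 ≈ 5.8857)
(326865 + T)*(A(605, 74) + q(-210)) = (326865 + 206/35)*((-411 + 605) + 353) = 11440481*(194 + 353)/35 = (11440481/35)*547 = 6257943107/35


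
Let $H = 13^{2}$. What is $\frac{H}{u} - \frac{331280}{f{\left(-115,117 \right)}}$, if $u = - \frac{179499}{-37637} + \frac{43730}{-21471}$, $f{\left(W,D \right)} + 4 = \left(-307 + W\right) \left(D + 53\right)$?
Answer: $\frac{658097890322887}{9901376073196} \approx 66.465$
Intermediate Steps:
$f{\left(W,D \right)} = -4 + \left(-307 + W\right) \left(53 + D\right)$ ($f{\left(W,D \right)} = -4 + \left(-307 + W\right) \left(D + 53\right) = -4 + \left(-307 + W\right) \left(53 + D\right)$)
$H = 169$
$u = \frac{2208157019}{808104027}$ ($u = \left(-179499\right) \left(- \frac{1}{37637}\right) + 43730 \left(- \frac{1}{21471}\right) = \frac{179499}{37637} - \frac{43730}{21471} = \frac{2208157019}{808104027} \approx 2.7325$)
$\frac{H}{u} - \frac{331280}{f{\left(-115,117 \right)}} = \frac{169}{\frac{2208157019}{808104027}} - \frac{331280}{-16275 - 35919 + 53 \left(-115\right) + 117 \left(-115\right)} = 169 \cdot \frac{808104027}{2208157019} - \frac{331280}{-16275 - 35919 - 6095 - 13455} = \frac{136569580563}{2208157019} - \frac{331280}{-71744} = \frac{136569580563}{2208157019} - - \frac{20705}{4484} = \frac{136569580563}{2208157019} + \frac{20705}{4484} = \frac{658097890322887}{9901376073196}$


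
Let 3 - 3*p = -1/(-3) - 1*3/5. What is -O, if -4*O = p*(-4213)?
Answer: -206437/180 ≈ -1146.9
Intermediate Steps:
p = 49/45 (p = 1 - (-1/(-3) - 1*3/5)/3 = 1 - (-1*(-⅓) - 3*⅕)/3 = 1 - (⅓ - ⅗)/3 = 1 - ⅓*(-4/15) = 1 + 4/45 = 49/45 ≈ 1.0889)
O = 206437/180 (O = -49*(-4213)/180 = -¼*(-206437/45) = 206437/180 ≈ 1146.9)
-O = -1*206437/180 = -206437/180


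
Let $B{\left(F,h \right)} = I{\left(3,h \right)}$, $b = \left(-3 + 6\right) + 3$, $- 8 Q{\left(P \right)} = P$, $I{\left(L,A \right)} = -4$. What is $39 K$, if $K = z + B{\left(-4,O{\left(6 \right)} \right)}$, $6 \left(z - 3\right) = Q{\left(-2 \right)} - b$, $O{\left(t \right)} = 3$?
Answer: $- \frac{611}{8} \approx -76.375$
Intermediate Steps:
$Q{\left(P \right)} = - \frac{P}{8}$
$b = 6$ ($b = 3 + 3 = 6$)
$B{\left(F,h \right)} = -4$
$z = \frac{49}{24}$ ($z = 3 + \frac{\left(- \frac{1}{8}\right) \left(-2\right) - 6}{6} = 3 + \frac{\frac{1}{4} - 6}{6} = 3 + \frac{1}{6} \left(- \frac{23}{4}\right) = 3 - \frac{23}{24} = \frac{49}{24} \approx 2.0417$)
$K = - \frac{47}{24}$ ($K = \frac{49}{24} - 4 = - \frac{47}{24} \approx -1.9583$)
$39 K = 39 \left(- \frac{47}{24}\right) = - \frac{611}{8}$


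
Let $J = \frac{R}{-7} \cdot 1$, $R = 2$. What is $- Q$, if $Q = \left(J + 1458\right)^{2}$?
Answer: $- \frac{104121616}{49} \approx -2.1249 \cdot 10^{6}$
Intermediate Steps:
$J = - \frac{2}{7}$ ($J = \frac{1}{-7} \cdot 2 \cdot 1 = \left(- \frac{1}{7}\right) 2 \cdot 1 = \left(- \frac{2}{7}\right) 1 = - \frac{2}{7} \approx -0.28571$)
$Q = \frac{104121616}{49}$ ($Q = \left(- \frac{2}{7} + 1458\right)^{2} = \left(\frac{10204}{7}\right)^{2} = \frac{104121616}{49} \approx 2.1249 \cdot 10^{6}$)
$- Q = \left(-1\right) \frac{104121616}{49} = - \frac{104121616}{49}$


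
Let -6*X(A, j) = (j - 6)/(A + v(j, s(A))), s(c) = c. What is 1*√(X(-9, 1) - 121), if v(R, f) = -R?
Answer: I*√4359/6 ≈ 11.004*I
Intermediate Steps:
X(A, j) = -(-6 + j)/(6*(A - j)) (X(A, j) = -(j - 6)/(6*(A - j)) = -(-6 + j)/(6*(A - j)))
1*√(X(-9, 1) - 121) = 1*√((1 - ⅙*1)/(-9 - 1*1) - 121) = 1*√((1 - ⅙)/(-9 - 1) - 121) = 1*√((⅚)/(-10) - 121) = 1*√(-⅒*⅚ - 121) = 1*√(-1/12 - 121) = 1*√(-1453/12) = 1*(I*√4359/6) = I*√4359/6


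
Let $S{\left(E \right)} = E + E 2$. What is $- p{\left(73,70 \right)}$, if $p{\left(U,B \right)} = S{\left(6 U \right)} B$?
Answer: $-91980$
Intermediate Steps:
$S{\left(E \right)} = 3 E$ ($S{\left(E \right)} = E + 2 E = 3 E$)
$p{\left(U,B \right)} = 18 B U$ ($p{\left(U,B \right)} = 3 \cdot 6 U B = 18 U B = 18 B U$)
$- p{\left(73,70 \right)} = - 18 \cdot 70 \cdot 73 = \left(-1\right) 91980 = -91980$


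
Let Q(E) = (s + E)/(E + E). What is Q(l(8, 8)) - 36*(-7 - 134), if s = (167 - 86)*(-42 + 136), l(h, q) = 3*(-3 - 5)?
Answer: 39343/8 ≈ 4917.9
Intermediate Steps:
l(h, q) = -24 (l(h, q) = 3*(-8) = -24)
s = 7614 (s = 81*94 = 7614)
Q(E) = (7614 + E)/(2*E) (Q(E) = (7614 + E)/(E + E) = (7614 + E)/((2*E)) = (7614 + E)*(1/(2*E)) = (7614 + E)/(2*E))
Q(l(8, 8)) - 36*(-7 - 134) = (½)*(7614 - 24)/(-24) - 36*(-7 - 134) = (½)*(-1/24)*7590 - 36*(-141) = -1265/8 - 1*(-5076) = -1265/8 + 5076 = 39343/8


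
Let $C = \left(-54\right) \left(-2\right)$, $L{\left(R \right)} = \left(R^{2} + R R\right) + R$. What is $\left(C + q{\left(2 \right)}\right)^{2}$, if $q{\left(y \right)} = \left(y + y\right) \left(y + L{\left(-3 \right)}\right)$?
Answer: $30976$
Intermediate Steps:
$L{\left(R \right)} = R + 2 R^{2}$ ($L{\left(R \right)} = \left(R^{2} + R^{2}\right) + R = 2 R^{2} + R = R + 2 R^{2}$)
$C = 108$
$q{\left(y \right)} = 2 y \left(15 + y\right)$ ($q{\left(y \right)} = \left(y + y\right) \left(y - 3 \left(1 + 2 \left(-3\right)\right)\right) = 2 y \left(y - 3 \left(1 - 6\right)\right) = 2 y \left(y - -15\right) = 2 y \left(y + 15\right) = 2 y \left(15 + y\right)$)
$\left(C + q{\left(2 \right)}\right)^{2} = \left(108 + 2 \cdot 2 \left(15 + 2\right)\right)^{2} = \left(108 + 2 \cdot 2 \cdot 17\right)^{2} = \left(108 + 68\right)^{2} = 176^{2} = 30976$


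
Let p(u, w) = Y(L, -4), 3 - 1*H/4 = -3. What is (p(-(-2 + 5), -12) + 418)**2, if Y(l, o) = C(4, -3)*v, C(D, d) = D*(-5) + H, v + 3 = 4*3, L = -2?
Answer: 206116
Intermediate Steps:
H = 24 (H = 12 - 4*(-3) = 12 + 12 = 24)
v = 9 (v = -3 + 4*3 = -3 + 12 = 9)
C(D, d) = 24 - 5*D (C(D, d) = D*(-5) + 24 = -5*D + 24 = 24 - 5*D)
Y(l, o) = 36 (Y(l, o) = (24 - 5*4)*9 = (24 - 20)*9 = 4*9 = 36)
p(u, w) = 36
(p(-(-2 + 5), -12) + 418)**2 = (36 + 418)**2 = 454**2 = 206116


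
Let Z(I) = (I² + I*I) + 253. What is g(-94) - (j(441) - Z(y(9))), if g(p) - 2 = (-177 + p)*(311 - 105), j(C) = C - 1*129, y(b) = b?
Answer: -55721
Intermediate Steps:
j(C) = -129 + C (j(C) = C - 129 = -129 + C)
Z(I) = 253 + 2*I² (Z(I) = (I² + I²) + 253 = 2*I² + 253 = 253 + 2*I²)
g(p) = -36460 + 206*p (g(p) = 2 + (-177 + p)*(311 - 105) = 2 + (-177 + p)*206 = 2 + (-36462 + 206*p) = -36460 + 206*p)
g(-94) - (j(441) - Z(y(9))) = (-36460 + 206*(-94)) - ((-129 + 441) - (253 + 2*9²)) = (-36460 - 19364) - (312 - (253 + 2*81)) = -55824 - (312 - (253 + 162)) = -55824 - (312 - 1*415) = -55824 - (312 - 415) = -55824 - 1*(-103) = -55824 + 103 = -55721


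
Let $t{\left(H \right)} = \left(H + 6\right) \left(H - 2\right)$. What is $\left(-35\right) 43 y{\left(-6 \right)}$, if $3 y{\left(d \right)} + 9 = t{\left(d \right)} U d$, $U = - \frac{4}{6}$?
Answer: $4515$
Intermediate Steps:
$t{\left(H \right)} = \left(-2 + H\right) \left(6 + H\right)$ ($t{\left(H \right)} = \left(6 + H\right) \left(-2 + H\right) = \left(-2 + H\right) \left(6 + H\right)$)
$U = - \frac{2}{3}$ ($U = \left(-4\right) \frac{1}{6} = - \frac{2}{3} \approx -0.66667$)
$y{\left(d \right)} = -3 + \frac{d \left(8 - \frac{8 d}{3} - \frac{2 d^{2}}{3}\right)}{3}$ ($y{\left(d \right)} = -3 + \frac{\left(-12 + d^{2} + 4 d\right) \left(- \frac{2}{3}\right) d}{3} = -3 + \frac{\left(8 - \frac{8 d}{3} - \frac{2 d^{2}}{3}\right) d}{3} = -3 + \frac{d \left(8 - \frac{8 d}{3} - \frac{2 d^{2}}{3}\right)}{3}$)
$\left(-35\right) 43 y{\left(-6 \right)} = \left(-35\right) 43 \left(-3 - - \frac{4 \left(-12 + \left(-6\right)^{2} + 4 \left(-6\right)\right)}{3}\right) = - 1505 \left(-3 - - \frac{4 \left(-12 + 36 - 24\right)}{3}\right) = - 1505 \left(-3 - \left(- \frac{4}{3}\right) 0\right) = - 1505 \left(-3 + 0\right) = \left(-1505\right) \left(-3\right) = 4515$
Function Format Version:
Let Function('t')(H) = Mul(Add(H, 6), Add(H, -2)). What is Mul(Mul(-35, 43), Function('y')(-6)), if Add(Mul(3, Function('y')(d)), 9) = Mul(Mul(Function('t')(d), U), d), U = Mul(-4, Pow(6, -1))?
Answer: 4515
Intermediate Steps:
Function('t')(H) = Mul(Add(-2, H), Add(6, H)) (Function('t')(H) = Mul(Add(6, H), Add(-2, H)) = Mul(Add(-2, H), Add(6, H)))
U = Rational(-2, 3) (U = Mul(-4, Rational(1, 6)) = Rational(-2, 3) ≈ -0.66667)
Function('y')(d) = Add(-3, Mul(Rational(1, 3), d, Add(8, Mul(Rational(-8, 3), d), Mul(Rational(-2, 3), Pow(d, 2))))) (Function('y')(d) = Add(-3, Mul(Rational(1, 3), Mul(Mul(Add(-12, Pow(d, 2), Mul(4, d)), Rational(-2, 3)), d))) = Add(-3, Mul(Rational(1, 3), Mul(Add(8, Mul(Rational(-8, 3), d), Mul(Rational(-2, 3), Pow(d, 2))), d))) = Add(-3, Mul(Rational(1, 3), Mul(d, Add(8, Mul(Rational(-8, 3), d), Mul(Rational(-2, 3), Pow(d, 2)))))) = Add(-3, Mul(Rational(1, 3), d, Add(8, Mul(Rational(-8, 3), d), Mul(Rational(-2, 3), Pow(d, 2))))))
Mul(Mul(-35, 43), Function('y')(-6)) = Mul(Mul(-35, 43), Add(-3, Mul(Rational(-2, 9), -6, Add(-12, Pow(-6, 2), Mul(4, -6))))) = Mul(-1505, Add(-3, Mul(Rational(-2, 9), -6, Add(-12, 36, -24)))) = Mul(-1505, Add(-3, Mul(Rational(-2, 9), -6, 0))) = Mul(-1505, Add(-3, 0)) = Mul(-1505, -3) = 4515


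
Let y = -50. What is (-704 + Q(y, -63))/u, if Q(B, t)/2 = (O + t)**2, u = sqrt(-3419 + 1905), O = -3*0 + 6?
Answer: -2897*I*sqrt(1514)/757 ≈ -148.91*I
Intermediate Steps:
O = 6 (O = 0 + 6 = 6)
u = I*sqrt(1514) (u = sqrt(-1514) = I*sqrt(1514) ≈ 38.91*I)
Q(B, t) = 2*(6 + t)**2
(-704 + Q(y, -63))/u = (-704 + 2*(6 - 63)**2)/((I*sqrt(1514))) = (-704 + 2*(-57)**2)*(-I*sqrt(1514)/1514) = (-704 + 2*3249)*(-I*sqrt(1514)/1514) = (-704 + 6498)*(-I*sqrt(1514)/1514) = 5794*(-I*sqrt(1514)/1514) = -2897*I*sqrt(1514)/757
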